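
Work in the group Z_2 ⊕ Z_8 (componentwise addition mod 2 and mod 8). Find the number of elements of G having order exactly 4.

An element (a,b) has order lcm(ord(a), ord(b)); count pairs with lcm equal to 4.
Enumerating gives 4 such elements.

4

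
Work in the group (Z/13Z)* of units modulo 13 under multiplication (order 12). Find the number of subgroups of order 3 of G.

|G| = 12 and 3 | 12, so subgroups of order 3 are possible by Lagrange.
The subgroups of order 3 are: {1, 3, 9}.
So G has 1 subgroup of order 3.

1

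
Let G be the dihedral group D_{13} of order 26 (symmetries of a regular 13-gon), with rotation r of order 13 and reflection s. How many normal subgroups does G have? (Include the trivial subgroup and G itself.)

G has 16 subgroups. Checking conjugation-invariance by order — order 1: 1/1 normal; order 2: 0/13 normal; order 13: 1/1 normal; order 26: 1/1 normal.
Total normal subgroups: 3.

3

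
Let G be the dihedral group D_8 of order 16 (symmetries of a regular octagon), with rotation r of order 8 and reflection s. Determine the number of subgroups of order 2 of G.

9

|G| = 16 and 2 | 16, so subgroups of order 2 are possible by Lagrange.
The subgroups of order 2 are: {e, r^2s}; {e, r^3s}; {e, r^4}; {e, r^4s}; … (9 in all).
So G has 9 subgroups of order 2.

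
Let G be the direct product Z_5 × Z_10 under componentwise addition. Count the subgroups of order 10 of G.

|G| = 50 and 10 | 50, so subgroups of order 10 are possible by Lagrange.
The subgroups of order 10 are: {(0,0), (0,1), (0,2), (0,3), (0,4), (0,5), (0,6), (0,7), (0,8), (0,9)}; {(0,0), (0,5), (1,0), (1,5), (2,0), (2,5), (3,0), (3,5), (4,0), (4,5)}; {(0,0), (0,5), (1,1), (1,6), (2,2), (2,7), (3,3), (3,8), (4,4), (4,9)}; {(0,0), (0,5), (1,2), (1,7), (2,4), (2,9), (3,1), (3,6), (4,3), (4,8)}; … (6 in all).
So G has 6 subgroups of order 10.

6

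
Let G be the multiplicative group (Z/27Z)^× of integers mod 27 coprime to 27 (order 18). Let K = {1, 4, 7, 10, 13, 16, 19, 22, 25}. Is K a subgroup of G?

Yes

|K| = 9 divides |G| = 18, consistent with Lagrange.
K contains the identity, every element's inverse is in K, and K is closed under ·: it is a subgroup.
In fact K = ⟨4⟩.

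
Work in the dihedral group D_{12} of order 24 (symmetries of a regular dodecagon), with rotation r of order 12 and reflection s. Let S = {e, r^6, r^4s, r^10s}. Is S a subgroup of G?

Yes

|S| = 4 divides |G| = 24, consistent with Lagrange.
S contains the identity, every element's inverse is in S, and S is closed under ·: it is a subgroup.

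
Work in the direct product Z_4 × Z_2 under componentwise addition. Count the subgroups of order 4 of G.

3

|G| = 8 and 4 | 8, so subgroups of order 4 are possible by Lagrange.
The subgroups of order 4 are: {(0,0), (0,1), (2,0), (2,1)}; {(0,0), (1,0), (2,0), (3,0)}; {(0,0), (1,1), (2,0), (3,1)}.
So G has 3 subgroups of order 4.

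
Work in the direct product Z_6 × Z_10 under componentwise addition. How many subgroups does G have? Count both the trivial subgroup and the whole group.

|G| = 60, so by Lagrange every subgroup order divides 60. Divisors: 1, 2, 3, 4, 5, 6, 10, 12, 15, 20, 30, 60.
Subgroups by order — order 1: 1; order 2: 3; order 3: 1; order 4: 1; order 5: 1; order 6: 3; order 10: 3; order 12: 1; order 15: 1; order 20: 1; order 30: 3; order 60: 1.
Total: 1 + 3 + 1 + 1 + 1 + 3 + 3 + 1 + 1 + 1 + 3 + 1 = 20.

20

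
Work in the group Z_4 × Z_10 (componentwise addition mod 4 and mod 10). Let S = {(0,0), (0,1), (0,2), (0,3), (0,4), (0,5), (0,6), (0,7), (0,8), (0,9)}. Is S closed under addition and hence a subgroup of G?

|S| = 10 divides |G| = 40, consistent with Lagrange.
S contains the identity, every element's inverse is in S, and S is closed under +: it is a subgroup.
In fact S = ⟨(0,1)⟩.

Yes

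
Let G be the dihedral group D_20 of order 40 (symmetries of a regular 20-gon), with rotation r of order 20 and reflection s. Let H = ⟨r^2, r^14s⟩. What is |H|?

20

|⟨r^2⟩| = 10 and |⟨r^14s⟩| = 2, so |H| is a multiple of lcm(10, 2) = 10 and divides |G| = 40.
Closing under the operation: H = {e, r^2, r^4, r^6, r^8, r^10, r^12, r^14, r^16, r^18, s, r^2s, r^4s, r^6s, r^8s, r^10s, r^12s, r^14s, r^16s, r^18s}, so |H| = 20.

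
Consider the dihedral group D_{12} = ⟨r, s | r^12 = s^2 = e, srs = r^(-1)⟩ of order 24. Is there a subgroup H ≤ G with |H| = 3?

Yes

3 | 24. A subgroup of order 3 is {e, r^4, r^8}.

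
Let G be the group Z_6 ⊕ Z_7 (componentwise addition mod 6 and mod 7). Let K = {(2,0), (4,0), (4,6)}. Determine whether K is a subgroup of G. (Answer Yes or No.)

The identity (0,0) ∉ K, so K is not a subgroup.

No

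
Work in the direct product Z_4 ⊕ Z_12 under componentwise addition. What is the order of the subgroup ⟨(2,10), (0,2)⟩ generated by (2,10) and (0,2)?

|⟨(2,10)⟩| = 6 and |⟨(0,2)⟩| = 6, so |H| is a multiple of lcm(6, 6) = 6 and divides |G| = 48.
Closing under the operation: H = {(0,0), (0,2), (0,4), (0,6), (0,8), (0,10), (2,0), (2,2), (2,4), (2,6), (2,8), (2,10)}, so |H| = 12.

12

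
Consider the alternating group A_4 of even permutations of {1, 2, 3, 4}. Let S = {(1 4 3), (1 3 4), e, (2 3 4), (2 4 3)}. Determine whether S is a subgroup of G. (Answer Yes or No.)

|S| = 5 does not divide |G| = 12, so by Lagrange S is not a subgroup.

No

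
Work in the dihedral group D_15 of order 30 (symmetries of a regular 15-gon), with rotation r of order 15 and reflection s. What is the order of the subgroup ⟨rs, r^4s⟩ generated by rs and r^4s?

10

|⟨rs⟩| = 2 and |⟨r^4s⟩| = 2, so |H| is a multiple of lcm(2, 2) = 2 and divides |G| = 30.
Closing under the operation: H = {e, r^3, r^6, r^9, r^12, rs, r^4s, r^7s, r^10s, r^13s}, so |H| = 10.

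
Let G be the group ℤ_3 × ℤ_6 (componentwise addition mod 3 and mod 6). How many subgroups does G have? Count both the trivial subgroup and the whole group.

|G| = 18, so by Lagrange every subgroup order divides 18. Divisors: 1, 2, 3, 6, 9, 18.
Subgroups by order — order 1: 1; order 2: 1; order 3: 4; order 6: 4; order 9: 1; order 18: 1.
Total: 1 + 1 + 4 + 4 + 1 + 1 = 12.

12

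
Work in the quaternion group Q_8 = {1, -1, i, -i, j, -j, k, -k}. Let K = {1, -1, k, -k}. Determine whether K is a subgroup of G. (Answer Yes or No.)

|K| = 4 divides |G| = 8, consistent with Lagrange.
K contains the identity, every element's inverse is in K, and K is closed under ·: it is a subgroup.
In fact K = ⟨-k⟩.

Yes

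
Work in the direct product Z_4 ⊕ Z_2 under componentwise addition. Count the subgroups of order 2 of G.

|G| = 8 and 2 | 8, so subgroups of order 2 are possible by Lagrange.
The subgroups of order 2 are: {(0,0), (0,1)}; {(0,0), (2,0)}; {(0,0), (2,1)}.
So G has 3 subgroups of order 2.

3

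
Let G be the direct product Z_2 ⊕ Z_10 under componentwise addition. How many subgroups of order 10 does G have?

3

|G| = 20 and 10 | 20, so subgroups of order 10 are possible by Lagrange.
The subgroups of order 10 are: {(0,0), (0,1), (0,2), (0,3), (0,4), (0,5), (0,6), (0,7), (0,8), (0,9)}; {(0,0), (0,2), (0,4), (0,6), (0,8), (1,0), (1,2), (1,4), (1,6), (1,8)}; {(0,0), (0,2), (0,4), (0,6), (0,8), (1,1), (1,3), (1,5), (1,7), (1,9)}.
So G has 3 subgroups of order 10.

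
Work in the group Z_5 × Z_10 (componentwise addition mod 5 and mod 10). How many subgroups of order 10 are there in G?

6

|G| = 50 and 10 | 50, so subgroups of order 10 are possible by Lagrange.
The subgroups of order 10 are: {(0,0), (0,1), (0,2), (0,3), (0,4), (0,5), (0,6), (0,7), (0,8), (0,9)}; {(0,0), (0,5), (1,0), (1,5), (2,0), (2,5), (3,0), (3,5), (4,0), (4,5)}; {(0,0), (0,5), (1,1), (1,6), (2,2), (2,7), (3,3), (3,8), (4,4), (4,9)}; {(0,0), (0,5), (1,2), (1,7), (2,4), (2,9), (3,1), (3,6), (4,3), (4,8)}; … (6 in all).
So G has 6 subgroups of order 10.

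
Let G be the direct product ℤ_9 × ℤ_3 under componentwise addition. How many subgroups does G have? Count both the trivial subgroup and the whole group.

|G| = 27, so by Lagrange every subgroup order divides 27. Divisors: 1, 3, 9, 27.
Subgroups by order — order 1: 1; order 3: 4; order 9: 4; order 27: 1.
Total: 1 + 4 + 4 + 1 = 10.

10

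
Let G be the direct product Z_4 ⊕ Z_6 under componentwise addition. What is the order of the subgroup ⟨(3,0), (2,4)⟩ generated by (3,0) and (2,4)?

|⟨(3,0)⟩| = 4 and |⟨(2,4)⟩| = 6, so |H| is a multiple of lcm(4, 6) = 12 and divides |G| = 24.
Closing under the operation: H = {(0,0), (0,2), (0,4), (1,0), (1,2), (1,4), (2,0), (2,2), (2,4), (3,0), (3,2), (3,4)}, so |H| = 12.

12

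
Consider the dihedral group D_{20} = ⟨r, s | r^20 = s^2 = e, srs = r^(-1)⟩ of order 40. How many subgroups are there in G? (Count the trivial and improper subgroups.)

48

|G| = 40, so by Lagrange every subgroup order divides 40. Divisors: 1, 2, 4, 5, 8, 10, 20, 40.
Subgroups by order — order 1: 1; order 2: 21; order 4: 11; order 5: 1; order 8: 5; order 10: 5; order 20: 3; order 40: 1.
Total: 1 + 21 + 11 + 1 + 5 + 5 + 3 + 1 = 48.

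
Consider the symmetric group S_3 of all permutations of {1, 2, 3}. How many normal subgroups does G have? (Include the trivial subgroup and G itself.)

3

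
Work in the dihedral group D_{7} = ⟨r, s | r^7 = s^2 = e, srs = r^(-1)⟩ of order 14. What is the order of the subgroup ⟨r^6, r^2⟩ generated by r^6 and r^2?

7

|⟨r^6⟩| = 7 and |⟨r^2⟩| = 7, so |H| is a multiple of lcm(7, 7) = 7 and divides |G| = 14.
Closing under the operation: H = {e, r, r^2, r^3, r^4, r^5, r^6}, so |H| = 7.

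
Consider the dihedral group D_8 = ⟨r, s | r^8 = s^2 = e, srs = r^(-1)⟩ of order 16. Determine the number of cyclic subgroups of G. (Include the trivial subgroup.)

12

Group the elements of G by the cyclic subgroup they generate; each cyclic subgroup of order d accounts for φ(d) elements.
Cyclic subgroups by order — order 1: 1; order 2: 9; order 4: 1; order 8: 1.
Total: 12.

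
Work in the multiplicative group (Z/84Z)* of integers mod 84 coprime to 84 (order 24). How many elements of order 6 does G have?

14

Enumerating element orders in G gives 14 elements of order 6.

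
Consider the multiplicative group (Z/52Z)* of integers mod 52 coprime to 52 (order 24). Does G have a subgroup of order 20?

No

20 does not divide |G| = 24, so by Lagrange no subgroup of order 20 exists.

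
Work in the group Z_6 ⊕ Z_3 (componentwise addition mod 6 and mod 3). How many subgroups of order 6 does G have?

4

|G| = 18 and 6 | 18, so subgroups of order 6 are possible by Lagrange.
The subgroups of order 6 are: {(0,0), (0,1), (0,2), (3,0), (3,1), (3,2)}; {(0,0), (1,0), (2,0), (3,0), (4,0), (5,0)}; {(0,0), (1,1), (2,2), (3,0), (4,1), (5,2)}; {(0,0), (1,2), (2,1), (3,0), (4,2), (5,1)}.
So G has 4 subgroups of order 6.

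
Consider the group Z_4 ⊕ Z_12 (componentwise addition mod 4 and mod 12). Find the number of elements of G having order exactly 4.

12

An element (a,b) has order lcm(ord(a), ord(b)); count pairs with lcm equal to 4.
Enumerating gives 12 such elements.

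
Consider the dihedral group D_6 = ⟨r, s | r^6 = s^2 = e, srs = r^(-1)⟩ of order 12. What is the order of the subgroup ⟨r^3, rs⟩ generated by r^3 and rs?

|⟨r^3⟩| = 2 and |⟨rs⟩| = 2, so |H| is a multiple of lcm(2, 2) = 2 and divides |G| = 12.
Closing under the operation: H = {e, r^3, rs, r^4s}, so |H| = 4.

4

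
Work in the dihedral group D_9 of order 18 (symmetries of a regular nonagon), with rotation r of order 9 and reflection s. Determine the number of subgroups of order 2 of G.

9

|G| = 18 and 2 | 18, so subgroups of order 2 are possible by Lagrange.
The subgroups of order 2 are: {e, r^2s}; {e, r^3s}; {e, r^4s}; {e, r^5s}; … (9 in all).
So G has 9 subgroups of order 2.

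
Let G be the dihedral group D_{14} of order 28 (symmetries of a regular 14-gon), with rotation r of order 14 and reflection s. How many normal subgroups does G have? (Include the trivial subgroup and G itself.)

G has 28 subgroups. Checking conjugation-invariance by order — order 1: 1/1 normal; order 2: 1/15 normal; order 4: 0/7 normal; order 7: 1/1 normal; order 14: 3/3 normal; order 28: 1/1 normal.
Total normal subgroups: 7.

7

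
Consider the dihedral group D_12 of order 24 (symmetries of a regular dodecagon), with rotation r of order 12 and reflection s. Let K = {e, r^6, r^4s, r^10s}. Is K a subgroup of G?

Yes

|K| = 4 divides |G| = 24, consistent with Lagrange.
K contains the identity, every element's inverse is in K, and K is closed under ·: it is a subgroup.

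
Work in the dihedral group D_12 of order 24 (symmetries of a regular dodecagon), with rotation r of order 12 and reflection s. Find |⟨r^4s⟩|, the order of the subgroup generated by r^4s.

2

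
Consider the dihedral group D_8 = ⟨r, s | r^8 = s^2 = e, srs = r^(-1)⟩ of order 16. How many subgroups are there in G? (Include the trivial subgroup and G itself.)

19

|G| = 16, so by Lagrange every subgroup order divides 16. Divisors: 1, 2, 4, 8, 16.
Subgroups by order — order 1: 1; order 2: 9; order 4: 5; order 8: 3; order 16: 1.
Total: 1 + 9 + 5 + 3 + 1 = 19.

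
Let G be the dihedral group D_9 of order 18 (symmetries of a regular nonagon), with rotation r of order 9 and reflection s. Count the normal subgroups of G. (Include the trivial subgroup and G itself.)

4

G has 16 subgroups. Checking conjugation-invariance by order — order 1: 1/1 normal; order 2: 0/9 normal; order 3: 1/1 normal; order 6: 0/3 normal; order 9: 1/1 normal; order 18: 1/1 normal.
Total normal subgroups: 4.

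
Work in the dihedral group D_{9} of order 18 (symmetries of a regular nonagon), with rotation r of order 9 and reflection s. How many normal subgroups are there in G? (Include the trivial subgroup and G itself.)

4

G has 16 subgroups. Checking conjugation-invariance by order — order 1: 1/1 normal; order 2: 0/9 normal; order 3: 1/1 normal; order 6: 0/3 normal; order 9: 1/1 normal; order 18: 1/1 normal.
Total normal subgroups: 4.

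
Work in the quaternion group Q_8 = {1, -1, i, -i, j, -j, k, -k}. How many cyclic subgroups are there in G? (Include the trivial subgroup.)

5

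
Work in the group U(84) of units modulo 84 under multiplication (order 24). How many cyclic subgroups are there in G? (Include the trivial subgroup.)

A cyclic subgroup of order d is generated by each of its φ(d) elements of order d, so the cyclic subgroups of order d number (#elements of order d)/φ(d).
Cyclic subgroups by order — order 1: 1; order 2: 7; order 3: 1; order 6: 7.
Total: 16.

16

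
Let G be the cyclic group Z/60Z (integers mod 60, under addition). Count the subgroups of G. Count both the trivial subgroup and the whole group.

12

Subgroups of the cyclic group Z/60Z correspond bijectively to divisors of 60.
Divisors of 60: 1, 2, 3, 4, 5, 6, 10, 12, 15, 20, 30, 60.
So Z/60Z has 12 subgroups.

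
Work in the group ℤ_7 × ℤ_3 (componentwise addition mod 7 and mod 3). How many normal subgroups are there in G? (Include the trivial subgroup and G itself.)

G is abelian, so every subgroup is normal.
G has 4 subgroups in total, hence 4 normal subgroups.

4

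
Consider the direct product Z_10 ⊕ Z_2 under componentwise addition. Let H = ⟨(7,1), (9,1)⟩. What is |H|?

|⟨(7,1)⟩| = 10 and |⟨(9,1)⟩| = 10, so |H| is a multiple of lcm(10, 10) = 10 and divides |G| = 20.
Closing under the operation: H = {(0,0), (1,1), (2,0), (3,1), (4,0), (5,1), (6,0), (7,1), (8,0), (9,1)}, so |H| = 10.

10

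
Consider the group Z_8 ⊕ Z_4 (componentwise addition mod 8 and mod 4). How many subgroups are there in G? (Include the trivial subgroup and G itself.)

22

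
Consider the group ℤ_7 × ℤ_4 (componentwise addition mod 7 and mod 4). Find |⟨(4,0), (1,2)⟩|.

|⟨(4,0)⟩| = 7 and |⟨(1,2)⟩| = 14, so |H| is a multiple of lcm(7, 14) = 14 and divides |G| = 28.
Closing under the operation: H = {(0,0), (0,2), (1,0), (1,2), (2,0), (2,2), (3,0), (3,2), (4,0), (4,2), (5,0), (5,2), (6,0), (6,2)}, so |H| = 14.

14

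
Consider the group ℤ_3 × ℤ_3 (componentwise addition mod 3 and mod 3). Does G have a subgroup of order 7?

7 does not divide |G| = 9, so by Lagrange no subgroup of order 7 exists.

No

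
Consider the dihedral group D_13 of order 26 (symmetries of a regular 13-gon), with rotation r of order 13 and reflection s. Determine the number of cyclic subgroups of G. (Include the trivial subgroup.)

15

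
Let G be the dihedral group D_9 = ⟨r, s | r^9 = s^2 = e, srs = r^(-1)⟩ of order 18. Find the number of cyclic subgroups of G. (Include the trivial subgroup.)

12

Each element a generates a cyclic subgroup ⟨a⟩; distinct elements may generate the same one (a cyclic group of order d has φ(d) generators).
Cyclic subgroups by order — order 1: 1; order 2: 9; order 3: 1; order 9: 1.
Total: 12.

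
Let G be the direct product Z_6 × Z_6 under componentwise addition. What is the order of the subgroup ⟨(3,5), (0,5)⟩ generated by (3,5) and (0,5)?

|⟨(3,5)⟩| = 6 and |⟨(0,5)⟩| = 6, so |H| is a multiple of lcm(6, 6) = 6 and divides |G| = 36.
Closing under the operation: H = {(0,0), (0,1), (0,2), (0,3), (0,4), (0,5), (3,0), (3,1), (3,2), (3,3), (3,4), (3,5)}, so |H| = 12.

12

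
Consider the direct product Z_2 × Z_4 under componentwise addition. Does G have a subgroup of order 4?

4 | 8. A subgroup of order 4 is {(0,0), (0,1), (0,2), (0,3)}.

Yes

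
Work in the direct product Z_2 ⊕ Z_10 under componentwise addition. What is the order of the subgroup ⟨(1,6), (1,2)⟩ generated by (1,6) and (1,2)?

10

|⟨(1,6)⟩| = 10 and |⟨(1,2)⟩| = 10, so |H| is a multiple of lcm(10, 10) = 10 and divides |G| = 20.
Closing under the operation: H = {(0,0), (0,2), (0,4), (0,6), (0,8), (1,0), (1,2), (1,4), (1,6), (1,8)}, so |H| = 10.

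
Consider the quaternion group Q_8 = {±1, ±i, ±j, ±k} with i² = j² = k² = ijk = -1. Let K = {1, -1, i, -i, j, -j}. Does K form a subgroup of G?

|K| = 6 does not divide |G| = 8, so by Lagrange K is not a subgroup.

No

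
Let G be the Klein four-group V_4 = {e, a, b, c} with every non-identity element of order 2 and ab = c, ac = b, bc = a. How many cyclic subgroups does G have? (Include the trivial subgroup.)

4

Each element a generates a cyclic subgroup ⟨a⟩; distinct elements may generate the same one (a cyclic group of order d has φ(d) generators).
Cyclic subgroups by order — order 1: 1; order 2: 3.
Total: 4.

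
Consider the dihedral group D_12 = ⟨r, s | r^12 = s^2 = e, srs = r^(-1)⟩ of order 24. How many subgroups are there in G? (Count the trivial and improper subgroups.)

|G| = 24, so by Lagrange every subgroup order divides 24. Divisors: 1, 2, 3, 4, 6, 8, 12, 24.
Subgroups by order — order 1: 1; order 2: 13; order 3: 1; order 4: 7; order 6: 5; order 8: 3; order 12: 3; order 24: 1.
Total: 1 + 13 + 1 + 7 + 5 + 3 + 3 + 1 = 34.

34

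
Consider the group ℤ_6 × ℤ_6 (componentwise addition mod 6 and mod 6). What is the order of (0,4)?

The order of (0,4) in Z_6 × Z_6 is lcm(ord(0) in Z_6, ord(4) in Z_6).
ord(0) = 1 and ord(4) = 3, so |⟨(0,4)⟩| = lcm(1, 3) = 3.

3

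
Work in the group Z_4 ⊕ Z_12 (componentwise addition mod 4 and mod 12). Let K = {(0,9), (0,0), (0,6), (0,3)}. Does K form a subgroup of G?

Yes

|K| = 4 divides |G| = 48, consistent with Lagrange.
K contains the identity, every element's inverse is in K, and K is closed under +: it is a subgroup.
In fact K = ⟨(0,3)⟩.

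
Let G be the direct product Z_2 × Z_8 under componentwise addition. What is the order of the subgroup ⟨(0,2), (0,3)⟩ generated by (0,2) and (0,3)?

8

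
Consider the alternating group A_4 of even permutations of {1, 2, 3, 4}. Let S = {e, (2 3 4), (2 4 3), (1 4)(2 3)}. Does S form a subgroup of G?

Closure fails: (2 4 3) ∘ (1 4)(2 3) = (1 3 4) ∉ S. So S is not a subgroup.

No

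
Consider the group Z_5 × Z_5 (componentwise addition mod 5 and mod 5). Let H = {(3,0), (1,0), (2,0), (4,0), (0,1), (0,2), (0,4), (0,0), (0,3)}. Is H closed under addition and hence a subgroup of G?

No

|H| = 9 does not divide |G| = 25, so by Lagrange H is not a subgroup.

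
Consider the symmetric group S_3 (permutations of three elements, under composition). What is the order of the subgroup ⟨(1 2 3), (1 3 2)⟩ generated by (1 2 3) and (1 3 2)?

|⟨(1 2 3)⟩| = 3 and |⟨(1 3 2)⟩| = 3, so |H| is a multiple of lcm(3, 3) = 3 and divides |G| = 6.
Closing under the operation: H = {e, (1 2 3), (1 3 2)}, so |H| = 3.

3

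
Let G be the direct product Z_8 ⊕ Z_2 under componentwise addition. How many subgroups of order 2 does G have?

3

|G| = 16 and 2 | 16, so subgroups of order 2 are possible by Lagrange.
The subgroups of order 2 are: {(0,0), (0,1)}; {(0,0), (4,0)}; {(0,0), (4,1)}.
So G has 3 subgroups of order 2.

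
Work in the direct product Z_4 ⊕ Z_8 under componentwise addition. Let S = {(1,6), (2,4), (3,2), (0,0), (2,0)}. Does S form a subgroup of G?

|S| = 5 does not divide |G| = 32, so by Lagrange S is not a subgroup.

No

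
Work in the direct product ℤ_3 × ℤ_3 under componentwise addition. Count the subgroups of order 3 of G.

4

|G| = 9 and 3 | 9, so subgroups of order 3 are possible by Lagrange.
The subgroups of order 3 are: {(0,0), (0,1), (0,2)}; {(0,0), (1,0), (2,0)}; {(0,0), (1,1), (2,2)}; {(0,0), (1,2), (2,1)}.
So G has 4 subgroups of order 3.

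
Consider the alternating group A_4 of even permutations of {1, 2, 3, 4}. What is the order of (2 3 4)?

3

Computing powers of (2 3 4): the smallest k with ((2 3 4))^k = e is k = 3.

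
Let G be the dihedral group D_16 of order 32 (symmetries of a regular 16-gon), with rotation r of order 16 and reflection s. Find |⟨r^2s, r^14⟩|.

|⟨r^2s⟩| = 2 and |⟨r^14⟩| = 8, so |H| is a multiple of lcm(2, 8) = 8 and divides |G| = 32.
Closing under the operation: H = {e, r^2, r^4, r^6, r^8, r^10, r^12, r^14, s, r^2s, r^4s, r^6s, r^8s, r^10s, r^12s, r^14s}, so |H| = 16.

16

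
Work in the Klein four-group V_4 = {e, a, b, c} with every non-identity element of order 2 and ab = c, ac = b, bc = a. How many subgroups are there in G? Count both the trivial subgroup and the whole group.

|G| = 4, so by Lagrange every subgroup order divides 4. Divisors: 1, 2, 4.
Subgroups by order — order 1: 1; order 2: 3; order 4: 1.
Total: 1 + 3 + 1 = 5.

5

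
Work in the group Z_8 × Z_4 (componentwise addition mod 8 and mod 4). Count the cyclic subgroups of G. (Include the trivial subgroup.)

14

Group the elements of G by the cyclic subgroup they generate; each cyclic subgroup of order d accounts for φ(d) elements.
Cyclic subgroups by order — order 1: 1; order 2: 3; order 4: 6; order 8: 4.
Total: 14.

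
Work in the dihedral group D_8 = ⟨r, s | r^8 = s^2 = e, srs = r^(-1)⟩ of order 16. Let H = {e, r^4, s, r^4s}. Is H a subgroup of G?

Yes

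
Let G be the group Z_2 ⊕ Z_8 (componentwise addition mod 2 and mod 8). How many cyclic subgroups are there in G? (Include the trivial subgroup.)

8

A cyclic subgroup of order d is generated by each of its φ(d) elements of order d, so the cyclic subgroups of order d number (#elements of order d)/φ(d).
Cyclic subgroups by order — order 1: 1; order 2: 3; order 4: 2; order 8: 2.
Total: 8.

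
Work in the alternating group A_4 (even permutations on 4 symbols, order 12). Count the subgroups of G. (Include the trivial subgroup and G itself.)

|G| = 12, so by Lagrange every subgroup order divides 12. Divisors: 1, 2, 3, 4, 6, 12.
Subgroups by order — order 1: 1; order 2: 3; order 3: 4; order 4: 1; order 6: 0; order 12: 1.
Total: 1 + 3 + 4 + 1 + 0 + 1 = 10.

10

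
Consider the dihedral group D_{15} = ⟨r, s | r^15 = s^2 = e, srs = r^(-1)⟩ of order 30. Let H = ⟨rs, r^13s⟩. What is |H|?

|⟨rs⟩| = 2 and |⟨r^13s⟩| = 2, so |H| is a multiple of lcm(2, 2) = 2 and divides |G| = 30.
Closing under the operation: H = {e, r^3, r^6, r^9, r^12, rs, r^4s, r^7s, r^10s, r^13s}, so |H| = 10.

10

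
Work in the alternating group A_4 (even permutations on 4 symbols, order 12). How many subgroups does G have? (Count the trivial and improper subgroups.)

10

|G| = 12, so by Lagrange every subgroup order divides 12. Divisors: 1, 2, 3, 4, 6, 12.
Subgroups by order — order 1: 1; order 2: 3; order 3: 4; order 4: 1; order 6: 0; order 12: 1.
Total: 1 + 3 + 4 + 1 + 0 + 1 = 10.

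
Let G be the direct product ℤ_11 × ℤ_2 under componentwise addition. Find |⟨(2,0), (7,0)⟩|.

11

|⟨(2,0)⟩| = 11 and |⟨(7,0)⟩| = 11, so |H| is a multiple of lcm(11, 11) = 11 and divides |G| = 22.
Closing under the operation: H = {(0,0), (1,0), (2,0), (3,0), (4,0), (5,0), (6,0), (7,0), (8,0), (9,0), (10,0)}, so |H| = 11.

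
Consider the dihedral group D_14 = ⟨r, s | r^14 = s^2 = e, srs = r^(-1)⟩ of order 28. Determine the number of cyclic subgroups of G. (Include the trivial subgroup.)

18

A cyclic subgroup of order d is generated by each of its φ(d) elements of order d, so the cyclic subgroups of order d number (#elements of order d)/φ(d).
Cyclic subgroups by order — order 1: 1; order 2: 15; order 7: 1; order 14: 1.
Total: 18.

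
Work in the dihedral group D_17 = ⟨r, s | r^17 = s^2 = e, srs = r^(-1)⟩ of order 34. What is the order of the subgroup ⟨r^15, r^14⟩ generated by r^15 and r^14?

|⟨r^15⟩| = 17 and |⟨r^14⟩| = 17, so |H| is a multiple of lcm(17, 17) = 17 and divides |G| = 34.
Closing under the operation: H = {e, r, r^2, r^3, r^4, r^5, r^6, r^7, r^8, r^9, r^10, r^11, r^12, r^13, r^14, r^15, r^16}, so |H| = 17.

17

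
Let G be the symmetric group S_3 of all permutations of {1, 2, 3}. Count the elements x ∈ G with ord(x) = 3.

2

The elements of order 3 are: (1 2 3), (1 3 2).
That's 2.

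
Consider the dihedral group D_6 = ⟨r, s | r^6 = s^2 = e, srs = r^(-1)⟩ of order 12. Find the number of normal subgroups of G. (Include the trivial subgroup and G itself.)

7

G has 16 subgroups. Checking conjugation-invariance by order — order 1: 1/1 normal; order 2: 1/7 normal; order 3: 1/1 normal; order 4: 0/3 normal; order 6: 3/3 normal; order 12: 1/1 normal.
Total normal subgroups: 7.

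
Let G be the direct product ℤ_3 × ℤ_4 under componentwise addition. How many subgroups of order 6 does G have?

|G| = 12 and 6 | 12, so subgroups of order 6 are possible by Lagrange.
The subgroups of order 6 are: {(0,0), (0,2), (1,0), (1,2), (2,0), (2,2)}.
So G has 1 subgroup of order 6.

1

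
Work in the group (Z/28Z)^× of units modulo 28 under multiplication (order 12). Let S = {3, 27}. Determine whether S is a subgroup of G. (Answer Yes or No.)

The identity 1 ∉ S, so S is not a subgroup.

No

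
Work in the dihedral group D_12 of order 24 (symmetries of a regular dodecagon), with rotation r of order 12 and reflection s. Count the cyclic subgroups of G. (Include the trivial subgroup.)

A cyclic subgroup of order d is generated by each of its φ(d) elements of order d, so the cyclic subgroups of order d number (#elements of order d)/φ(d).
Cyclic subgroups by order — order 1: 1; order 2: 13; order 3: 1; order 4: 1; order 6: 1; order 12: 1.
Total: 18.

18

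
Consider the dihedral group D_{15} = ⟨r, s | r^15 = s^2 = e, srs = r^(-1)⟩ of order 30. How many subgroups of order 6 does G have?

5

|G| = 30 and 6 | 30, so subgroups of order 6 are possible by Lagrange.
The subgroups of order 6 are: {e, r^5, r^10, s, r^5s, r^10s}; {e, r^5, r^10, rs, r^6s, r^11s}; {e, r^5, r^10, r^2s, r^7s, r^12s}; {e, r^5, r^10, r^3s, r^8s, r^13s}; … (5 in all).
So G has 5 subgroups of order 6.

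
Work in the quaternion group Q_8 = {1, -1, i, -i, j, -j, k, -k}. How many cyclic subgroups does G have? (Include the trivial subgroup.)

A cyclic subgroup of order d is generated by each of its φ(d) elements of order d, so the cyclic subgroups of order d number (#elements of order d)/φ(d).
Cyclic subgroups by order — order 1: 1; order 2: 1; order 4: 3.
Total: 5.

5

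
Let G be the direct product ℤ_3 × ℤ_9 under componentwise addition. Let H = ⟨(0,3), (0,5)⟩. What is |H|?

|⟨(0,3)⟩| = 3 and |⟨(0,5)⟩| = 9, so |H| is a multiple of lcm(3, 9) = 9 and divides |G| = 27.
Closing under the operation: H = {(0,0), (0,1), (0,2), (0,3), (0,4), (0,5), (0,6), (0,7), (0,8)}, so |H| = 9.

9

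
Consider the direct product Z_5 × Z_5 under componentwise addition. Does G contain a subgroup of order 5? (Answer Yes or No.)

5 | 25. A subgroup of order 5 is {(0,0), (0,1), (0,2), (0,3), (0,4)}.

Yes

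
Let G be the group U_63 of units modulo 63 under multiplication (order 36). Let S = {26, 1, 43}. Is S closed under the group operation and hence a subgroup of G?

No

26 ∈ S but its inverse 17 ∉ S, so S is not a subgroup.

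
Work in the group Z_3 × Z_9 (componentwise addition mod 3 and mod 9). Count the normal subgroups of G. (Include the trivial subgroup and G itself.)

G is abelian, so every subgroup is normal.
G has 10 subgroups in total, hence 10 normal subgroups.

10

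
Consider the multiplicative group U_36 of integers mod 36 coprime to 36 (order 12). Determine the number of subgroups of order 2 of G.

|G| = 12 and 2 | 12, so subgroups of order 2 are possible by Lagrange.
The subgroups of order 2 are: {1, 17}; {1, 19}; {1, 35}.
So G has 3 subgroups of order 2.

3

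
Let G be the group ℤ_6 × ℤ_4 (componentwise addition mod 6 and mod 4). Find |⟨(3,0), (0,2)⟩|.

|⟨(3,0)⟩| = 2 and |⟨(0,2)⟩| = 2, so |H| is a multiple of lcm(2, 2) = 2 and divides |G| = 24.
Closing under the operation: H = {(0,0), (0,2), (3,0), (3,2)}, so |H| = 4.

4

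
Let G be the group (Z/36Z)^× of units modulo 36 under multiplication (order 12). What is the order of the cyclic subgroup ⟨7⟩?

6

Compute successive powers of 7 mod 36: 7, 13, 19, 25, 31, 1; 7^6 ≡ 1 (mod 36).
So |⟨7⟩| = 6.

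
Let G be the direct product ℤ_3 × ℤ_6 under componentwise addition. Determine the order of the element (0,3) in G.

2

The order of (0,3) in Z_3 × Z_6 is lcm(ord(0) in Z_3, ord(3) in Z_6).
ord(0) = 1 and ord(3) = 2, so |⟨(0,3)⟩| = lcm(1, 2) = 2.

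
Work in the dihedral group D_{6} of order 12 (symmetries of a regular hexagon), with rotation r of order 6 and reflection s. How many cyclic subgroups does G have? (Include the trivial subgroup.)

Group the elements of G by the cyclic subgroup they generate; each cyclic subgroup of order d accounts for φ(d) elements.
Cyclic subgroups by order — order 1: 1; order 2: 7; order 3: 1; order 6: 1.
Total: 10.

10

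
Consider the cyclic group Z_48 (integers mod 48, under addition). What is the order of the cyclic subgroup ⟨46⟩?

In Z_48, the order of an element a is n/gcd(a, n).
gcd(46, 48) = 2, so |⟨46⟩| = 48/2 = 24.

24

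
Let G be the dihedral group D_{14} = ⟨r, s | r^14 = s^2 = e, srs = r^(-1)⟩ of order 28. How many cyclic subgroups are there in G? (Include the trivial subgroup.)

18

Group the elements of G by the cyclic subgroup they generate; each cyclic subgroup of order d accounts for φ(d) elements.
Cyclic subgroups by order — order 1: 1; order 2: 15; order 7: 1; order 14: 1.
Total: 18.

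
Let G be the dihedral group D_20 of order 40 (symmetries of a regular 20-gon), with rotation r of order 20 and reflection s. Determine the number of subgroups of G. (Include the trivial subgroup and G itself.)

48

|G| = 40, so by Lagrange every subgroup order divides 40. Divisors: 1, 2, 4, 5, 8, 10, 20, 40.
Subgroups by order — order 1: 1; order 2: 21; order 4: 11; order 5: 1; order 8: 5; order 10: 5; order 20: 3; order 40: 1.
Total: 1 + 21 + 11 + 1 + 5 + 5 + 3 + 1 = 48.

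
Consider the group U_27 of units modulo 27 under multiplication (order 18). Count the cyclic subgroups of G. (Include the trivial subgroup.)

Each element a generates a cyclic subgroup ⟨a⟩; distinct elements may generate the same one (a cyclic group of order d has φ(d) generators).
Cyclic subgroups by order — order 1: 1; order 2: 1; order 3: 1; order 6: 1; order 9: 1; order 18: 1.
Total: 6.

6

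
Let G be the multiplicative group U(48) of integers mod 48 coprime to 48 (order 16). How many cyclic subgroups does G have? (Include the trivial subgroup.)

12

A cyclic subgroup of order d is generated by each of its φ(d) elements of order d, so the cyclic subgroups of order d number (#elements of order d)/φ(d).
Cyclic subgroups by order — order 1: 1; order 2: 7; order 4: 4.
Total: 12.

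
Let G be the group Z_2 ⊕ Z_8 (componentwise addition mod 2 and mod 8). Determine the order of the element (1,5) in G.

The order of (1,5) in Z_2 × Z_8 is lcm(ord(1) in Z_2, ord(5) in Z_8).
ord(1) = 2 and ord(5) = 8, so |⟨(1,5)⟩| = lcm(2, 8) = 8.

8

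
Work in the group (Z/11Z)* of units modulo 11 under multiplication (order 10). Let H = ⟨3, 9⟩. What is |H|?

5

|⟨3⟩| = 5 and |⟨9⟩| = 5, so |H| is a multiple of lcm(5, 5) = 5 and divides |G| = 10.
Closing under the operation: H = {1, 3, 4, 5, 9}, so |H| = 5.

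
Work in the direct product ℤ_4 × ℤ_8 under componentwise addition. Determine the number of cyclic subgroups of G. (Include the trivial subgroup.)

Group the elements of G by the cyclic subgroup they generate; each cyclic subgroup of order d accounts for φ(d) elements.
Cyclic subgroups by order — order 1: 1; order 2: 3; order 4: 6; order 8: 4.
Total: 14.

14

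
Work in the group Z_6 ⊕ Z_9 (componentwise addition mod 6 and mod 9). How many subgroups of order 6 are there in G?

4

|G| = 54 and 6 | 54, so subgroups of order 6 are possible by Lagrange.
The subgroups of order 6 are: {(0,0), (0,3), (0,6), (3,0), (3,3), (3,6)}; {(0,0), (1,0), (2,0), (3,0), (4,0), (5,0)}; {(0,0), (1,3), (2,6), (3,0), (4,3), (5,6)}; {(0,0), (1,6), (2,3), (3,0), (4,6), (5,3)}.
So G has 4 subgroups of order 6.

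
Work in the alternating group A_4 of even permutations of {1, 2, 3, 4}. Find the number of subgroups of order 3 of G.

|G| = 12 and 3 | 12, so subgroups of order 3 are possible by Lagrange.
The subgroups of order 3 are: {e, (1 2 3), (1 3 2)}; {e, (1 2 4), (1 4 2)}; {e, (1 3 4), (1 4 3)}; {e, (2 3 4), (2 4 3)}.
So G has 4 subgroups of order 3.

4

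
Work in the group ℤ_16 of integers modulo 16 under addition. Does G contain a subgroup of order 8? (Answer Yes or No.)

8 | 16. A subgroup of order 8 is {0, 2, 4, 6, 8, 10, 12, 14}.

Yes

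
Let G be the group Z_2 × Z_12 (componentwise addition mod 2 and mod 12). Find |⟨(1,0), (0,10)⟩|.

|⟨(1,0)⟩| = 2 and |⟨(0,10)⟩| = 6, so |H| is a multiple of lcm(2, 6) = 6 and divides |G| = 24.
Closing under the operation: H = {(0,0), (0,2), (0,4), (0,6), (0,8), (0,10), (1,0), (1,2), (1,4), (1,6), (1,8), (1,10)}, so |H| = 12.

12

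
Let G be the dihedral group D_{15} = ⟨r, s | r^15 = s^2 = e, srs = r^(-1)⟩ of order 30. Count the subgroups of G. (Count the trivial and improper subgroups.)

28

|G| = 30, so by Lagrange every subgroup order divides 30. Divisors: 1, 2, 3, 5, 6, 10, 15, 30.
Subgroups by order — order 1: 1; order 2: 15; order 3: 1; order 5: 1; order 6: 5; order 10: 3; order 15: 1; order 30: 1.
Total: 1 + 15 + 1 + 1 + 5 + 3 + 1 + 1 = 28.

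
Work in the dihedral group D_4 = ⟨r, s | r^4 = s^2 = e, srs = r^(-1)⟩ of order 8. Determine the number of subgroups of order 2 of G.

|G| = 8 and 2 | 8, so subgroups of order 2 are possible by Lagrange.
The subgroups of order 2 are: {e, r^2}; {e, r^2s}; {e, r^3s}; {e, rs}; … (5 in all).
So G has 5 subgroups of order 2.

5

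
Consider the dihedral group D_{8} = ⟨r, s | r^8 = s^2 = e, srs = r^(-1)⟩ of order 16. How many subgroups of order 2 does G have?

9

|G| = 16 and 2 | 16, so subgroups of order 2 are possible by Lagrange.
The subgroups of order 2 are: {e, r^2s}; {e, r^3s}; {e, r^4}; {e, r^4s}; … (9 in all).
So G has 9 subgroups of order 2.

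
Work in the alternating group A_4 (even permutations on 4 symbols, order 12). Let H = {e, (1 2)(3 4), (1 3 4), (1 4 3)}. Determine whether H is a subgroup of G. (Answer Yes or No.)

No

Closure fails: (1 4 3) ∘ (1 2)(3 4) = (1 2 4) ∉ H. So H is not a subgroup.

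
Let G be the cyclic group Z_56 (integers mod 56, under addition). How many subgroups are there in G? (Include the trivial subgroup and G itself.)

8

A cyclic group of order 56 has exactly one subgroup for each divisor of 56.
Divisors of 56: 1, 2, 4, 7, 8, 14, 28, 56.
So Z_56 has 8 subgroups.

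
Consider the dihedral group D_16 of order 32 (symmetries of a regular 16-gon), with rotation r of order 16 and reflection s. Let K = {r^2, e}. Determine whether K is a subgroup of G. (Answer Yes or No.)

No

r^2 ∈ K but its inverse r^14 ∉ K, so K is not a subgroup.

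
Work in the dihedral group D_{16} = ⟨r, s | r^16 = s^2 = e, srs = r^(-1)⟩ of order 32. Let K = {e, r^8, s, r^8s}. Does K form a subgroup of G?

|K| = 4 divides |G| = 32, consistent with Lagrange.
K contains the identity, every element's inverse is in K, and K is closed under ·: it is a subgroup.

Yes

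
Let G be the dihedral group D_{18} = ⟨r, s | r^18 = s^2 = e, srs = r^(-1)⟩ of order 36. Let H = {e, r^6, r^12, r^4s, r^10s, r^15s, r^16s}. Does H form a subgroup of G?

No

|H| = 7 does not divide |G| = 36, so by Lagrange H is not a subgroup.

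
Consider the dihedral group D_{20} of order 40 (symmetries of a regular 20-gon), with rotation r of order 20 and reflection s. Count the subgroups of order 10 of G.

5

|G| = 40 and 10 | 40, so subgroups of order 10 are possible by Lagrange.
The subgroups of order 10 are: {e, r^2, r^4, r^6, r^8, r^10, r^12, r^14, r^16, r^18}; {e, r^4, r^8, r^12, r^16, r^2s, r^6s, r^10s, r^14s, r^18s}; {e, r^4, r^8, r^12, r^16, r^3s, r^7s, r^11s, r^15s, r^19s}; {e, r^4, r^8, r^12, r^16, s, r^4s, r^8s, r^12s, r^16s}; … (5 in all).
So G has 5 subgroups of order 10.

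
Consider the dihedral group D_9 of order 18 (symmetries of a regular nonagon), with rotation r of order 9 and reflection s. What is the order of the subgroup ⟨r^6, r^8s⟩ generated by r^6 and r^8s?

|⟨r^6⟩| = 3 and |⟨r^8s⟩| = 2, so |H| is a multiple of lcm(3, 2) = 6 and divides |G| = 18.
Closing under the operation: H = {e, r^3, r^6, r^2s, r^5s, r^8s}, so |H| = 6.

6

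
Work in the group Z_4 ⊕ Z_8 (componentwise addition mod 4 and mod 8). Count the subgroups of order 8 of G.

|G| = 32 and 8 | 32, so subgroups of order 8 are possible by Lagrange.
The subgroups of order 8 are: {(0,0), (0,1), (0,2), (0,3), (0,4), (0,5), (0,6), (0,7)}; {(0,0), (0,2), (0,4), (0,6), (2,0), (2,2), (2,4), (2,6)}; {(0,0), (0,2), (0,4), (0,6), (2,1), (2,3), (2,5), (2,7)}; {(0,0), (0,4), (1,0), (1,4), (2,0), (2,4), (3,0), (3,4)}; … (7 in all).
So G has 7 subgroups of order 8.

7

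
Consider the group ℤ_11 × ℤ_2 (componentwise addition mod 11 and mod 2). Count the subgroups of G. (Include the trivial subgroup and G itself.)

|G| = 22, so by Lagrange every subgroup order divides 22. Divisors: 1, 2, 11, 22.
Subgroups by order — order 1: 1; order 2: 1; order 11: 1; order 22: 1.
Total: 1 + 1 + 1 + 1 = 4.

4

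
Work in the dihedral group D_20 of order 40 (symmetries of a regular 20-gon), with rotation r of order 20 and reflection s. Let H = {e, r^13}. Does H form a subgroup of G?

No

r^13 ∈ H but its inverse r^7 ∉ H, so H is not a subgroup.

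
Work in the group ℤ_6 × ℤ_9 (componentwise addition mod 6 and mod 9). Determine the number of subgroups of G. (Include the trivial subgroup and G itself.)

20

|G| = 54, so by Lagrange every subgroup order divides 54. Divisors: 1, 2, 3, 6, 9, 18, 27, 54.
Subgroups by order — order 1: 1; order 2: 1; order 3: 4; order 6: 4; order 9: 4; order 18: 4; order 27: 1; order 54: 1.
Total: 1 + 1 + 4 + 4 + 4 + 4 + 1 + 1 = 20.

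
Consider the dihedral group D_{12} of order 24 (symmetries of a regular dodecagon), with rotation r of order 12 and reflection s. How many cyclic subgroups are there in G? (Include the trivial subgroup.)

18

Each element a generates a cyclic subgroup ⟨a⟩; distinct elements may generate the same one (a cyclic group of order d has φ(d) generators).
Cyclic subgroups by order — order 1: 1; order 2: 13; order 3: 1; order 4: 1; order 6: 1; order 12: 1.
Total: 18.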